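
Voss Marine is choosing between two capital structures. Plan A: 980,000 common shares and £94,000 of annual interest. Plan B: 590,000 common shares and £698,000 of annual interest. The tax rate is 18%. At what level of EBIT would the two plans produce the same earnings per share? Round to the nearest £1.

£1,611,744

Set EPS_A = EPS_B: (EBIT − £94,000)(1 − 0.18) ÷ 980,000 = (EBIT − £698,000)(1 − 0.18) ÷ 590,000.
Cancelling (1 − t) and cross-multiplying: 590,000·(EBIT − 94,000) = 980,000·(EBIT − 698,000).
EBIT × (980,000 − 590,000) = 698,000 × 980,000 − 94,000 × 590,000 = 628,580,000,000, so EBIT = 628,580,000,000 ÷ 390,000 = 1,611,743.59.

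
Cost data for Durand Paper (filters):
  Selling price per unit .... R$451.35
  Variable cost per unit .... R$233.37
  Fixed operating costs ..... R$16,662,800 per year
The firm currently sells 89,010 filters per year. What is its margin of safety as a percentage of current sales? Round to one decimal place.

14.1%

Unit CM = price − variable cost = R$451.35 − R$233.37 = R$217.98. Break-even units = R$16,662,800 ÷ R$217.98 = 76,441.88; break-even revenue = 76,441.88 × R$451.35 = R$34,502,040.46.
Current sales = 89,010 × R$451.35 = R$40,174,663.50.
Margin of safety = (R$40,174,663.50 − R$34,502,040.46) ÷ R$40,174,663.50 = 14.1%.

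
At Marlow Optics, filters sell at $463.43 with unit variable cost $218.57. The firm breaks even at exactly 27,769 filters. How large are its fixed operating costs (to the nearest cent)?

$6,799,517.34

Contribution margin per unit = $463.43 − $218.57 = $244.86.
Since BE = FC / CM, FC = 27,769 × $244.86 = $6,799,517.34.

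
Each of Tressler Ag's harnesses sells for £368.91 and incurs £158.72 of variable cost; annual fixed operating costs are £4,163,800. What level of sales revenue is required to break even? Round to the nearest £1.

£7,307,995

CM per unit = £368.91 − £158.72 = £210.19; CM ratio = £210.19 / £368.91 = 0.5698.
Break-even revenue = fixed costs × price ÷ CM = £4,163,800 × £368.91 ÷ £210.19 = £7,307,995.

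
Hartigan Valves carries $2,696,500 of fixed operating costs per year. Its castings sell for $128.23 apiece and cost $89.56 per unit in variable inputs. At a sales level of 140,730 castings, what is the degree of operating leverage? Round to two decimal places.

1.98

At 140,730 units, contribution = 140,730 × $38.67 = $5,442,029.10.
Operating income = contribution − fixed costs = $5,442,029.10 − $2,696,500 = $2,745,529.10.
DOL = contribution ÷ EBIT = $5,442,029.10 ÷ $2,745,529.10 = 1.9821.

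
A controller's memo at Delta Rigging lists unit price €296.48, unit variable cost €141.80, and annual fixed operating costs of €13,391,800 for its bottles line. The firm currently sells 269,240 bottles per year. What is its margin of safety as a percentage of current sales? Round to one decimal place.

Unit CM = price − variable cost = €296.48 − €141.80 = €154.68. Break-even units = €13,391,800 ÷ €154.68 = 86,577.45; break-even revenue = 86,577.45 × €296.48 = €25,668,482.44.
Current sales = 269,240 × €296.48 = €79,824,275.20.
Margin of safety = (€79,824,275.20 − €25,668,482.44) ÷ €79,824,275.20 = 67.8%.

67.8%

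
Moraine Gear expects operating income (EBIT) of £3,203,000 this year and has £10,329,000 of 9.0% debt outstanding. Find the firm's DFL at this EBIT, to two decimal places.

Interest = £929,610.00.
Degree of financial leverage = EBIT / (EBIT − interest) = £3,203,000 / £2,273,390.00 = 1.4089.

1.41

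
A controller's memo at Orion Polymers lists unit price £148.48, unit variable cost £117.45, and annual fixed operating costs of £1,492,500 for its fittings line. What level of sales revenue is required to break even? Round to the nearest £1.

£7,141,682

CM per unit = £148.48 − £117.45 = £31.03; CM ratio = £31.03 / £148.48 = 0.2090.
Break-even sales = FC ÷ CM ratio = £1,492,500 × £148.48 / £31.03 = £7,141,682.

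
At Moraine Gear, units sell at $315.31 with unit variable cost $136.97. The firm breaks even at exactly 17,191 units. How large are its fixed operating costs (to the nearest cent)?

$3,065,842.94

Unit CM = price − variable cost = $315.31 − $136.97 = $178.34.
Since BE = FC / CM, FC = 17,191 × $178.34 = $3,065,842.94.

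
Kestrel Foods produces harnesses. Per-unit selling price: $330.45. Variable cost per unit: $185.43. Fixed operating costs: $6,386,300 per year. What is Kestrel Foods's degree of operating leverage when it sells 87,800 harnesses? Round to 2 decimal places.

2.01

Contribution at this volume is 87,800 × $145.02 = $12,732,756.00.
EBIT = $12,732,756.00 − $6,386,300 = $6,346,456.00.
DOL = contribution ÷ EBIT = $12,732,756.00 ÷ $6,346,456.00 = 2.0063.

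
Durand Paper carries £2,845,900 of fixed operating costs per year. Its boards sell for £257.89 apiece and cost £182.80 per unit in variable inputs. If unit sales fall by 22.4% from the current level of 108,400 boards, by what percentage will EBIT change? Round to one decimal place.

-34.4%

Contribution at this volume is 108,400 × £75.09 = £8,139,756.00.
Subtracting fixed costs: EBIT = £8,139,756.00 − £2,845,900 = £5,293,856.00.
DOL = contribution ÷ EBIT = £8,139,756.00 ÷ £5,293,856.00 = 1.5376.
Operating income changes by 1.5376 × -22.4% = -34.4%.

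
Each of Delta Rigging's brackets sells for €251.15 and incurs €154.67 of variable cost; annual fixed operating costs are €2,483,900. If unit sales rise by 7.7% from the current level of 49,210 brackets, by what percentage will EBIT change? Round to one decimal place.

At 49,210 units, contribution = 49,210 × €96.48 = €4,747,780.80.
Operating income = contribution − fixed costs = €4,747,780.80 − €2,483,900 = €2,263,880.80.
DOL = contribution ÷ EBIT = €4,747,780.80 ÷ €2,263,880.80 = 2.0972.
So EBIT moves 2.0972 × (+7.7%) = +16.1%.

+16.1%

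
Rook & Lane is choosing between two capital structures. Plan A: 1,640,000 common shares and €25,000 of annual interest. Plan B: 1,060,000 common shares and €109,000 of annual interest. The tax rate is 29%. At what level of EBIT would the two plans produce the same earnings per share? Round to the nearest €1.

€262,517

At indifference, (EBIT − 25,000)(1 − t)/1,640,000 = (EBIT − 109,000)(1 − t)/1,060,000.
Cancelling (1 − t) and cross-multiplying: 1,060,000·(EBIT − 25,000) = 1,640,000·(EBIT − 109,000).
Solving, EBIT = (109,000·1,640,000 − 25,000·1,060,000) / (1,640,000 − 1,060,000) = 152,260,000,000 / 580,000 = 262,517.24.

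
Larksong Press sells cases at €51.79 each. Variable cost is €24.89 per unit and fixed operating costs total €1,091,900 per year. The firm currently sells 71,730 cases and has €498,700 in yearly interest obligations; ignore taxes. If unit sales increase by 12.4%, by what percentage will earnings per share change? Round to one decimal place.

+70.6%

Contribution at this volume is 71,730 × €26.90 = €1,929,537.00.
Operating income = contribution − fixed costs = €1,929,537.00 − €1,091,900 = €837,637.00.
After interest of €498,700.00, pre-tax earnings = €338,937.00.
Degree of combined leverage = contribution ÷ (EBIT − I) = €1,929,537.00 ÷ €338,937.00 = 5.6929.
EPS therefore changes by 5.6929 × (+12.4%) = +70.6%.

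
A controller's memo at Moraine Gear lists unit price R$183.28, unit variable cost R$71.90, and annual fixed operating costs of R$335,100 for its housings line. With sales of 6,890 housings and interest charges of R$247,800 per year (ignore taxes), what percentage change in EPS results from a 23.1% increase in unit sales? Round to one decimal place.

At 6,890 units, contribution = 6,890 × R$111.38 = R$767,408.20.
Operating income = contribution − fixed costs = R$767,408.20 − R$335,100 = R$432,308.20.
Interest = R$247,800.00, so EBIT − I = R$184,508.20.
DCL = total CM / (EBIT − I) = R$767,408.20 / R$184,508.20 = 4.1592.
%ΔEPS = DCL × %ΔSales = 4.1592 × +23.1% = +96.1%.

+96.1%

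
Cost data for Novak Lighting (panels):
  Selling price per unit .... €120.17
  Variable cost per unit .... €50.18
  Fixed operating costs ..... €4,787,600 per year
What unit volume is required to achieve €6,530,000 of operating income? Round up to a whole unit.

Unit CM = price − variable cost = €120.17 − €50.18 = €69.99.
Required volume = (fixed costs + target profit) ÷ CM = (€4,787,600 + €6,530,000) ÷ €69.99 = 161,703.10, so 161,704 panels.

161,704 panels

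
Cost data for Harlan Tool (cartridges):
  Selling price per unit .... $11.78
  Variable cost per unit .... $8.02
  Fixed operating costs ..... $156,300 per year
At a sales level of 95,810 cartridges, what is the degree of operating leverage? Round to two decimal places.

Contribution at this volume is 95,810 × $3.76 = $360,245.60.
Subtracting fixed costs: EBIT = $360,245.60 − $156,300 = $203,945.60.
DOL = contribution ÷ EBIT = $360,245.60 ÷ $203,945.60 = 1.7664.

1.77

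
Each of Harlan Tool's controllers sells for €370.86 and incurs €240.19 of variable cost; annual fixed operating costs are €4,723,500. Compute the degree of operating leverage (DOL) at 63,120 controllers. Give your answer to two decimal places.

2.34

Contribution at this volume is 63,120 × €130.67 = €8,247,890.40.
Operating income = contribution − fixed costs = €8,247,890.40 − €4,723,500 = €3,524,390.40.
DOL = contribution ÷ EBIT = €8,247,890.40 ÷ €3,524,390.40 = 2.3402.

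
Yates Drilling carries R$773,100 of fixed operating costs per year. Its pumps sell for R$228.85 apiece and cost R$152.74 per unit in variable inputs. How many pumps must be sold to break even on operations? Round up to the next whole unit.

10,158 pumps

Each unit contributes R$228.85 − R$152.74 = R$76.11.
Break-even volume = fixed costs ÷ CM per unit = R$773,100 ÷ R$76.11 = 10,157.67, so 10,158 pumps.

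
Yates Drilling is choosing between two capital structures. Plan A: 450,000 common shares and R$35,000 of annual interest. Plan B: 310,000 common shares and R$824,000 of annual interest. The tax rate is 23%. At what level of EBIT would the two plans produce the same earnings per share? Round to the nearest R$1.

R$2,571,071

At indifference, (EBIT − 35,000)(1 − t)/450,000 = (EBIT − 824,000)(1 − t)/310,000.
Cancelling (1 − t) and cross-multiplying: 310,000·(EBIT − 35,000) = 450,000·(EBIT − 824,000).
Solving, EBIT = (824,000·450,000 − 35,000·310,000) / (450,000 − 310,000) = 359,950,000,000 / 140,000 = 2,571,071.43.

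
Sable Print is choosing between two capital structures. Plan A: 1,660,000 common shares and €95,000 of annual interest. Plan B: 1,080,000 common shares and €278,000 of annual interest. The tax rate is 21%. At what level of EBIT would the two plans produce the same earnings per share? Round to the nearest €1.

Set EPS_A = EPS_B: (EBIT − €95,000)(1 − 0.21) ÷ 1,660,000 = (EBIT − €278,000)(1 − 0.21) ÷ 1,080,000.
Cancelling (1 − t) and cross-multiplying: 1,080,000·(EBIT − 95,000) = 1,660,000·(EBIT − 278,000).
Solving, EBIT = (278,000·1,660,000 − 95,000·1,080,000) / (1,660,000 − 1,080,000) = 358,880,000,000 / 580,000 = 618,758.62.

€618,759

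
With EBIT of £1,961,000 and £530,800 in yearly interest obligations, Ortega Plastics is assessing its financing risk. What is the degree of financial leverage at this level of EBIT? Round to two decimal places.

Interest = £530,800.00.
Degree of financial leverage = EBIT / (EBIT − interest) = £1,961,000 / £1,430,200.00 = 1.3711.

1.37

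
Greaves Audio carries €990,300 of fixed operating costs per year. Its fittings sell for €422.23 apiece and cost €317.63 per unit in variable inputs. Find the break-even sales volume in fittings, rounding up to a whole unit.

9,468 fittings

Each unit contributes €422.23 − €317.63 = €104.60.
Units to break even: €990,300 ÷ €104.60 = 9,467.50, rounded up to 9,468.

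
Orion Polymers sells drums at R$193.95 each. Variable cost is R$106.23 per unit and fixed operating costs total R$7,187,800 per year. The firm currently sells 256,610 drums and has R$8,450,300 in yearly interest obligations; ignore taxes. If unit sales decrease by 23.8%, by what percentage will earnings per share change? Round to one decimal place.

-78.0%

Contribution at this volume is 256,610 × R$87.72 = R$22,509,829.20.
Operating income = contribution − fixed costs = R$22,509,829.20 − R$7,187,800 = R$15,322,029.20.
Interest = R$8,450,300.00, so EBIT − I = R$6,871,729.20.
Degree of combined leverage = contribution ÷ (EBIT − I) = R$22,509,829.20 ÷ R$6,871,729.20 = 3.2757.
EPS therefore changes by 3.2757 × (-23.8%) = -78.0%.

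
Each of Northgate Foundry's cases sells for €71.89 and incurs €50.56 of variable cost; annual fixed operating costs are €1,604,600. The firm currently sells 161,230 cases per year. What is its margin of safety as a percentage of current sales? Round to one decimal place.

Contribution margin per unit = €71.89 − €50.56 = €21.33. Break-even units = €1,604,600 ÷ €21.33 = 75,227.38; break-even revenue = 75,227.38 × €71.89 = €5,408,096.30.
Actual sales revenue = 161,230 × €71.89 = €11,590,824.70.
Margin of safety = (€11,590,824.70 − €5,408,096.30) ÷ €11,590,824.70 = 53.3%.

53.3%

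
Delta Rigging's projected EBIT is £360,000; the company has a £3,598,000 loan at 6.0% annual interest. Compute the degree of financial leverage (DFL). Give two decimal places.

Interest = £215,880.00.
Degree of financial leverage = EBIT / (EBIT − interest) = £360,000 / £144,120.00 = 2.4979.

2.50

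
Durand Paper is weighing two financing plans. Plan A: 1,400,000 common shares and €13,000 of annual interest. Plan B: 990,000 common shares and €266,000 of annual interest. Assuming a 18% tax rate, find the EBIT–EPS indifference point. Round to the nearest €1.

Set EPS_A = EPS_B: (EBIT − €13,000)(1 − 0.18) ÷ 1,400,000 = (EBIT − €266,000)(1 − 0.18) ÷ 990,000.
The (1 − t) factor cancels: (EBIT − 13,000) × 990,000 = (EBIT − 266,000) × 1,400,000.
Solving, EBIT = (266,000·1,400,000 − 13,000·990,000) / (1,400,000 − 990,000) = 359,530,000,000 / 410,000 = 876,902.44.

€876,902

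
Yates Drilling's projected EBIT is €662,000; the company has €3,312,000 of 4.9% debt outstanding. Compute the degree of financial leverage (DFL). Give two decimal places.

1.32

Annual interest charges come to €162,288.00.
Degree of financial leverage = EBIT / (EBIT − interest) = €662,000 / €499,712.00 = 1.3248.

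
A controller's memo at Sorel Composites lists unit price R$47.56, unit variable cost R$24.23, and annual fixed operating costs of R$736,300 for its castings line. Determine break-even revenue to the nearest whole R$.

Contribution margin per unit = R$47.56 − R$24.23 = R$23.33, a CM ratio of R$23.33 ÷ R$47.56 = 0.4905.
Break-even sales = FC ÷ CM ratio = R$736,300 × R$47.56 / R$23.33 = R$1,501,004.

R$1,501,004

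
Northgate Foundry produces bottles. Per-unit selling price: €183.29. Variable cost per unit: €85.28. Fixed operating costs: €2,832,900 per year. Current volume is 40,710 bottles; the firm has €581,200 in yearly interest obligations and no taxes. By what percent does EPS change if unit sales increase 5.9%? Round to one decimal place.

At 40,710 units, contribution = 40,710 × €98.01 = €3,989,987.10.
Operating income = contribution − fixed costs = €3,989,987.10 − €2,832,900 = €1,157,087.10.
Interest = €581,200.00, so EBIT − I = €575,887.10.
DCL = total CM / (EBIT − I) = €3,989,987.10 / €575,887.10 = 6.9284.
EPS therefore changes by 6.9284 × (+5.9%) = +40.9%.

+40.9%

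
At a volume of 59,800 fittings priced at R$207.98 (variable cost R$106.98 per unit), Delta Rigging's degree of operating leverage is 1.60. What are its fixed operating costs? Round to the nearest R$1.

R$2,264,925

Total contribution margin = 59,800 × R$101.00 = R$6,039,800.00.
Since DOL = CM ÷ EBIT, EBIT = R$6,039,800.00 ÷ 1.60 = R$3,774,875.00.
And FC = contribution − EBIT = R$6,039,800.00 − R$3,774,875.00 = R$2,264,925.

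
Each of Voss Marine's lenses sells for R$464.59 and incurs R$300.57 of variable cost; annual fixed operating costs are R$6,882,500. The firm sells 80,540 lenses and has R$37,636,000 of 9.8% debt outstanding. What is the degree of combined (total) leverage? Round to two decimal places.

5.01

At 80,540 units, contribution = 80,540 × R$164.02 = R$13,210,170.80.
EBIT = R$13,210,170.80 − R$6,882,500 = R$6,327,670.80. Interest = R$3,688,328.00.
DOL = R$13,210,170.80 ÷ R$6,327,670.80 = 2.0877; DFL = R$6,327,670.80 ÷ R$2,639,342.80 = 2.3974.
DCL = DOL × DFL = 2.0877 × 2.3974 = 5.0051.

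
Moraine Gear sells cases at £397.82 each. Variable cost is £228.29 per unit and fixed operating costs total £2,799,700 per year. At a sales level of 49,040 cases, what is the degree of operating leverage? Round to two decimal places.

1.51

Contribution at this volume is 49,040 × £169.53 = £8,313,751.20.
EBIT = £8,313,751.20 − £2,799,700 = £5,514,051.20.
Degree of operating leverage = £8,313,751.20 / £5,514,051.20 = 1.5077.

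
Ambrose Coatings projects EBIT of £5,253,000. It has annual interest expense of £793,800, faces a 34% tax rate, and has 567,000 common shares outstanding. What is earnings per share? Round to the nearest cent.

£5.19

Pre-tax income = £5,253,000 − £793,800.00 = £4,459,200.00.
Net income = £4,459,200.00 × (1 − 0.34) = £2,943,072.00.
Per share: £2,943,072.00 / 567,000 shares = £5.19.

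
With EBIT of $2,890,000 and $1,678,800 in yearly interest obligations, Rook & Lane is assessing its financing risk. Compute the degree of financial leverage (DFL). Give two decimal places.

Interest = $1,678,800.00.
DFL = EBIT ÷ (EBIT − I) = $2,890,000 ÷ ($2,890,000 − $1,678,800.00) = $2,890,000 ÷ $1,211,200.00 = 2.3861.

2.39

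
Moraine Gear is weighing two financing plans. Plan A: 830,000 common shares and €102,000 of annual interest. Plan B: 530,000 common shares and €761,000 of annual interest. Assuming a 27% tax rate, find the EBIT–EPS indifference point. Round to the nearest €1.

Set EPS_A = EPS_B: (EBIT − €102,000)(1 − 0.27) ÷ 830,000 = (EBIT − €761,000)(1 − 0.27) ÷ 530,000.
The (1 − t) factor cancels: (EBIT − 102,000) × 530,000 = (EBIT − 761,000) × 830,000.
EBIT × (830,000 − 530,000) = 761,000 × 830,000 − 102,000 × 530,000 = 577,570,000,000, so EBIT = 577,570,000,000 ÷ 300,000 = 1,925,233.33.

€1,925,233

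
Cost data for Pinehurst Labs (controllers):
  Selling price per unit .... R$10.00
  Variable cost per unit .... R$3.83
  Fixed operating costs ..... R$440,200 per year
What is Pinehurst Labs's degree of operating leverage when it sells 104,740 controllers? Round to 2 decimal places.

At 104,740 units, contribution = 104,740 × R$6.17 = R$646,245.80.
Operating income = contribution − fixed costs = R$646,245.80 − R$440,200 = R$206,045.80.
Degree of operating leverage = R$646,245.80 / R$206,045.80 = 3.1364.

3.14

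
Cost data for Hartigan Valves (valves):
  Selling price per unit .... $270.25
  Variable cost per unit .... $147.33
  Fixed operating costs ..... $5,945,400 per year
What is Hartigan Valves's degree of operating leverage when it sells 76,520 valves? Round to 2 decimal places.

At 76,520 units, contribution = 76,520 × $122.92 = $9,405,838.40.
Subtracting fixed costs: EBIT = $9,405,838.40 − $5,945,400 = $3,460,438.40.
Degree of operating leverage = $9,405,838.40 / $3,460,438.40 = 2.7181.

2.72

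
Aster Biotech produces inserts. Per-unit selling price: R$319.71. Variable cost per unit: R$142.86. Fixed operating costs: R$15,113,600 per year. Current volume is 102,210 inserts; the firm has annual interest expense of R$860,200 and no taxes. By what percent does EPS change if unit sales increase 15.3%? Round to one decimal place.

Total contribution margin = 102,210 × R$176.85 = R$18,075,838.50.
Subtracting fixed costs: EBIT = R$18,075,838.50 − R$15,113,600 = R$2,962,238.50.
After interest of R$860,200.00, pre-tax earnings = R$2,102,038.50.
DCL = total CM / (EBIT − I) = R$18,075,838.50 / R$2,102,038.50 = 8.5992.
EPS therefore changes by 8.5992 × (+15.3%) = +131.6%.

+131.6%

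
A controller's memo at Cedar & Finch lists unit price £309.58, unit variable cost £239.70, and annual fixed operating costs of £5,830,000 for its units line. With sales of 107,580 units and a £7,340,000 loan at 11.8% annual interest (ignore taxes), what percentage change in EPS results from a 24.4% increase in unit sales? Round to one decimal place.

+223.3%

Contribution at this volume is 107,580 × £69.88 = £7,517,690.40.
Operating income = contribution − fixed costs = £7,517,690.40 − £5,830,000 = £1,687,690.40.
Interest = £866,120.00, so EBIT − I = £821,570.40.
Degree of combined leverage = contribution ÷ (EBIT − I) = £7,517,690.40 ÷ £821,570.40 = 9.1504.
%ΔEPS = DCL × %ΔSales = 9.1504 × +24.4% = +223.3%.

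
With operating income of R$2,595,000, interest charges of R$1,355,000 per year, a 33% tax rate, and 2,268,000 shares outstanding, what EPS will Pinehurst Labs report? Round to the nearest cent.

Interest = R$1,355,000.00, so EBT = R$2,595,000 − R$1,355,000.00 = R$1,240,000.00.
After tax at 33%: net income = R$1,240,000.00 × 0.67 = R$830,800.00.
EPS = R$830,800.00 ÷ 2,268,000 = R$0.37.

R$0.37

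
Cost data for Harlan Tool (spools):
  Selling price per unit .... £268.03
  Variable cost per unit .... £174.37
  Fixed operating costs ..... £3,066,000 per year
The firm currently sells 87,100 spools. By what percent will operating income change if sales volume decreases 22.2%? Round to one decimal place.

Contribution at this volume is 87,100 × £93.66 = £8,157,786.00.
Operating income = contribution − fixed costs = £8,157,786.00 − £3,066,000 = £5,091,786.00.
DOL = contribution ÷ EBIT = £8,157,786.00 ÷ £5,091,786.00 = 1.6021.
%ΔEBIT = DOL × %ΔSales = 1.6021 × -22.2% = -35.6%.

-35.6%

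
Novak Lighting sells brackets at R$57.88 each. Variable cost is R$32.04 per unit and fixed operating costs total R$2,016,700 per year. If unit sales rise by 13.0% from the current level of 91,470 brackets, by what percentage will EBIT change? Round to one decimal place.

Total contribution margin = 91,470 × R$25.84 = R$2,363,584.80.
Operating income = contribution − fixed costs = R$2,363,584.80 − R$2,016,700 = R$346,884.80.
Degree of operating leverage = R$2,363,584.80 / R$346,884.80 = 6.8137.
%ΔEBIT = DOL × %ΔSales = 6.8137 × +13.0% = +88.6%.

+88.6%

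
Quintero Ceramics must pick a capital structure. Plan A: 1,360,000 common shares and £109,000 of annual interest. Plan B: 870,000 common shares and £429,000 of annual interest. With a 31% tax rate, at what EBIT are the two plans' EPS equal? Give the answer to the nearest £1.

£997,163

At indifference, (EBIT − 109,000)(1 − t)/1,360,000 = (EBIT − 429,000)(1 − t)/870,000.
The (1 − t) factor cancels: (EBIT − 109,000) × 870,000 = (EBIT − 429,000) × 1,360,000.
EBIT × (1,360,000 − 870,000) = 429,000 × 1,360,000 − 109,000 × 870,000 = 488,610,000,000, so EBIT = 488,610,000,000 ÷ 490,000 = 997,163.27.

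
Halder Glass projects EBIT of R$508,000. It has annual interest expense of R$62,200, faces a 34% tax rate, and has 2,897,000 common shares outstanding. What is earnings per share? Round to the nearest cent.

Interest = R$62,200.00, so EBT = R$508,000 − R$62,200.00 = R$445,800.00.
Net income = R$445,800.00 × (1 − 0.34) = R$294,228.00.
EPS = R$294,228.00 ÷ 2,897,000 = R$0.10.

R$0.10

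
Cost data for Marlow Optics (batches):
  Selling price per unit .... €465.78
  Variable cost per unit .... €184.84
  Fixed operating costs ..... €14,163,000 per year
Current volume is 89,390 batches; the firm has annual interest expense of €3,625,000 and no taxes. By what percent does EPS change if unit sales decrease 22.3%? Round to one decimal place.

At 89,390 units, contribution = 89,390 × €280.94 = €25,113,226.60.
Subtracting fixed costs: EBIT = €25,113,226.60 − €14,163,000 = €10,950,226.60.
Interest = €3,625,000.00, so EBIT − I = €7,325,226.60.
DCL = total CM / (EBIT − I) = €25,113,226.60 / €7,325,226.60 = 3.4283.
%ΔEPS = DCL × %ΔSales = 3.4283 × -22.3% = -76.5%.

-76.5%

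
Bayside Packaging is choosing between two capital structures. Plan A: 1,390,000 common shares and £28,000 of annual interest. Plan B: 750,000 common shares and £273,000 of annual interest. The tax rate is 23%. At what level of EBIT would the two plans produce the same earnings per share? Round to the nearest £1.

Set EPS_A = EPS_B: (EBIT − £28,000)(1 − 0.23) ÷ 1,390,000 = (EBIT − £273,000)(1 − 0.23) ÷ 750,000.
The (1 − t) factor cancels: (EBIT − 28,000) × 750,000 = (EBIT − 273,000) × 1,390,000.
EBIT × (1,390,000 − 750,000) = 273,000 × 1,390,000 − 28,000 × 750,000 = 358,470,000,000, so EBIT = 358,470,000,000 ÷ 640,000 = 560,109.38.

£560,109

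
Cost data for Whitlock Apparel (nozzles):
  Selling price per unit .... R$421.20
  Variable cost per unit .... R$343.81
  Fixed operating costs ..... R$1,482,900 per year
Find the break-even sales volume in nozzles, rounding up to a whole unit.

Each unit contributes R$421.20 − R$343.81 = R$77.39.
Units to break even: R$1,482,900 ÷ R$77.39 = 19,161.39, rounded up to 19,162.

19,162 nozzles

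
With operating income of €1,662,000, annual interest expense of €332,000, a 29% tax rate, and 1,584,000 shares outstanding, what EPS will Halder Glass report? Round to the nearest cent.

Interest = €332,000.00, so EBT = €1,662,000 − €332,000.00 = €1,330,000.00.
Net income = €1,330,000.00 × (1 − 0.29) = €944,300.00.
Per share: €944,300.00 / 1,584,000 shares = €0.60.

€0.60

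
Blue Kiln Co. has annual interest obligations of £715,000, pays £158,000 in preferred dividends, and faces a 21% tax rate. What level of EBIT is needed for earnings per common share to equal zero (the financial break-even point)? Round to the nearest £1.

£915,000

Grossing the preferred dividend up to pre-tax terms: £158,000 / (1 − 0.21) = £200,000.00.
EPS = 0 when EBIT covers interest plus the pre-tax preferred burden: £715,000 + £200,000.00 = £915,000.00.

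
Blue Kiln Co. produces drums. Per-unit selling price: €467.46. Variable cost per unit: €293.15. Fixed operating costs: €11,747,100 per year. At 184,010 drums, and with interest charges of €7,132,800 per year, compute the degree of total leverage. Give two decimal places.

2.43

Contribution at this volume is 184,010 × €174.31 = €32,074,783.10.
Subtracting fixed costs: EBIT = €32,074,783.10 − €11,747,100 = €20,327,683.10. Interest = €7,132,800.00, so EBIT − I = €13,194,883.10.
Degree of total leverage = total CM / (EBIT − interest) = €32,074,783.10 / €13,194,883.10 = 2.4309.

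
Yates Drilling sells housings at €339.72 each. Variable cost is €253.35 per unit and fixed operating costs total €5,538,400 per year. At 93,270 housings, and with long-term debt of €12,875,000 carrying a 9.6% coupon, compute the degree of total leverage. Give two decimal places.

6.29

At 93,270 units, contribution = 93,270 × €86.37 = €8,055,729.90.
Operating income = contribution − fixed costs = €8,055,729.90 − €5,538,400 = €2,517,329.90. Interest = €1,236,000.00.
DOL = €8,055,729.90 ÷ €2,517,329.90 = 3.2001; DFL = €2,517,329.90 ÷ €1,281,329.90 = 1.9646.
DCL = DOL × DFL = 3.2001 × 1.9646 = 6.2869.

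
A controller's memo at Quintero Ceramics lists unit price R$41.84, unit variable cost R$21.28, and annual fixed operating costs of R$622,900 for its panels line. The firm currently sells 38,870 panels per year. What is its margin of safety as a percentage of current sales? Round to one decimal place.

Unit CM = price − variable cost = R$41.84 − R$21.28 = R$20.56. Break-even units = R$622,900 ÷ R$20.56 = 30,296.69; break-even revenue = 30,296.69 × R$41.84 = R$1,267,613.62.
Current sales = 38,870 × R$41.84 = R$1,626,320.80.
Margin of safety = (R$1,626,320.80 − R$1,267,613.62) ÷ R$1,626,320.80 = 22.1%.

22.1%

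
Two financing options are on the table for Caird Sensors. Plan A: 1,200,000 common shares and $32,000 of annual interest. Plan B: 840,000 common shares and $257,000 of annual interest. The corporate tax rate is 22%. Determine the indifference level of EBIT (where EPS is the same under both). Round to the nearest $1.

$782,000

At indifference, (EBIT − 32,000)(1 − t)/1,200,000 = (EBIT − 257,000)(1 − t)/840,000.
Cancelling (1 − t) and cross-multiplying: 840,000·(EBIT − 32,000) = 1,200,000·(EBIT − 257,000).
Solving, EBIT = (257,000·1,200,000 − 32,000·840,000) / (1,200,000 − 840,000) = 281,520,000,000 / 360,000 = 782,000.00.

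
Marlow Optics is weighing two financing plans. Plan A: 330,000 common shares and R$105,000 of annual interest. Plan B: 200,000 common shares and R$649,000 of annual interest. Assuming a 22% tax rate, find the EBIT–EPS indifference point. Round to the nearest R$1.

Set EPS_A = EPS_B: (EBIT − R$105,000)(1 − 0.22) ÷ 330,000 = (EBIT − R$649,000)(1 − 0.22) ÷ 200,000.
Cancelling (1 − t) and cross-multiplying: 200,000·(EBIT − 105,000) = 330,000·(EBIT − 649,000).
Solving, EBIT = (649,000·330,000 − 105,000·200,000) / (330,000 − 200,000) = 193,170,000,000 / 130,000 = 1,485,923.08.

R$1,485,923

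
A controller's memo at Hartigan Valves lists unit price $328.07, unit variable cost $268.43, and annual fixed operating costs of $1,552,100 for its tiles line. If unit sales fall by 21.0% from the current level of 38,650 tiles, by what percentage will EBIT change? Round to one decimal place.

-64.3%

Total contribution margin = 38,650 × $59.64 = $2,305,086.00.
Operating income = contribution − fixed costs = $2,305,086.00 − $1,552,100 = $752,986.00.
DOL = contribution ÷ EBIT = $2,305,086.00 ÷ $752,986.00 = 3.0613.
Operating income changes by 3.0613 × -21.0% = -64.3%.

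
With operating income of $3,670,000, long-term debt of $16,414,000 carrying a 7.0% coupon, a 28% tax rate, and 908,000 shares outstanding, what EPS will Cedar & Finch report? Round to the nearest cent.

$2.00

Pre-tax income = $3,670,000 − $1,148,980.00 = $2,521,020.00.
Net income = $2,521,020.00 × (1 − 0.28) = $1,815,134.40.
EPS = $1,815,134.40 ÷ 908,000 = $2.00.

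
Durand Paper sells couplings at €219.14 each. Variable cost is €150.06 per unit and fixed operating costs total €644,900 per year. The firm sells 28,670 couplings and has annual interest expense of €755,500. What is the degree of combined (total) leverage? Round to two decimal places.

Contribution at this volume is 28,670 × €69.08 = €1,980,523.60.
Subtracting fixed costs: EBIT = €1,980,523.60 − €644,900 = €1,335,623.60. Interest = €755,500.00.
DOL = €1,980,523.60 ÷ €1,335,623.60 = 1.4828; DFL = €1,335,623.60 ÷ €580,123.60 = 2.3023.
DCL = DOL × DFL = 1.4828 × 2.3023 = 3.4139.

3.41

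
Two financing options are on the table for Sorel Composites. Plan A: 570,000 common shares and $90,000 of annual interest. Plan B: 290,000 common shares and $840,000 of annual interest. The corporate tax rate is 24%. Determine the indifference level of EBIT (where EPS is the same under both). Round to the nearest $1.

Set EPS_A = EPS_B: (EBIT − $90,000)(1 − 0.24) ÷ 570,000 = (EBIT − $840,000)(1 − 0.24) ÷ 290,000.
The (1 − t) factor cancels: (EBIT − 90,000) × 290,000 = (EBIT − 840,000) × 570,000.
EBIT × (570,000 − 290,000) = 840,000 × 570,000 − 90,000 × 290,000 = 452,700,000,000, so EBIT = 452,700,000,000 ÷ 280,000 = 1,616,785.71.

$1,616,786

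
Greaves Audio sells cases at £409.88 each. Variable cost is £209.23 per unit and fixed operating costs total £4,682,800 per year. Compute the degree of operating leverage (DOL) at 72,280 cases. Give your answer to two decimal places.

1.48

Total contribution margin = 72,280 × £200.65 = £14,502,982.00.
Subtracting fixed costs: EBIT = £14,502,982.00 − £4,682,800 = £9,820,182.00.
DOL = contribution ÷ EBIT = £14,502,982.00 ÷ £9,820,182.00 = 1.4769.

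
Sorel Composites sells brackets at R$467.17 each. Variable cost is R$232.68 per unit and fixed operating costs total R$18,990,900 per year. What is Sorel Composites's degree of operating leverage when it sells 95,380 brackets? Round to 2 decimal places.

6.63

Total contribution margin = 95,380 × R$234.49 = R$22,365,656.20.
EBIT = R$22,365,656.20 − R$18,990,900 = R$3,374,756.20.
Degree of operating leverage = R$22,365,656.20 / R$3,374,756.20 = 6.6273.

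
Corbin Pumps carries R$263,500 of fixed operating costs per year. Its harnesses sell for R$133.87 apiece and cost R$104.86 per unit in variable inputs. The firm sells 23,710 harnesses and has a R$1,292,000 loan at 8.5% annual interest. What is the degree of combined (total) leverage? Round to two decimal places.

2.19

Contribution at this volume is 23,710 × R$29.01 = R$687,827.10.
Operating income = contribution − fixed costs = R$687,827.10 − R$263,500 = R$424,327.10. Interest = R$109,820.00.
DOL = R$687,827.10 ÷ R$424,327.10 = 1.6210; DFL = R$424,327.10 ÷ R$314,507.10 = 1.3492.
Combined leverage = 1.6210 × 1.3492 = 2.1871.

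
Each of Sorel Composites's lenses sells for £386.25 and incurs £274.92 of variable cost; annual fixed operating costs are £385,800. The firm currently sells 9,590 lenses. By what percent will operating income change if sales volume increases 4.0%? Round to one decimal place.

+6.3%

At 9,590 units, contribution = 9,590 × £111.33 = £1,067,654.70.
EBIT = £1,067,654.70 − £385,800 = £681,854.70.
DOL = contribution ÷ EBIT = £1,067,654.70 ÷ £681,854.70 = 1.5658.
Operating income changes by 1.5658 × +4.0% = +6.3%.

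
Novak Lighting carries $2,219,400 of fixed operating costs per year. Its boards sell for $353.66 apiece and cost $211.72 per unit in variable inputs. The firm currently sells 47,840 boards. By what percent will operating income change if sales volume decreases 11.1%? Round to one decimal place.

-16.5%

Contribution at this volume is 47,840 × $141.94 = $6,790,409.60.
Subtracting fixed costs: EBIT = $6,790,409.60 − $2,219,400 = $4,571,009.60.
DOL = contribution ÷ EBIT = $6,790,409.60 ÷ $4,571,009.60 = 1.4855.
Operating income changes by 1.4855 × -11.1% = -16.5%.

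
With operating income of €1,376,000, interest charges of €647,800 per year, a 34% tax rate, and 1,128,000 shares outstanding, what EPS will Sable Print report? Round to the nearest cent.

€0.43

Pre-tax income = €1,376,000 − €647,800.00 = €728,200.00.
After tax at 34%: net income = €728,200.00 × 0.66 = €480,612.00.
Per share: €480,612.00 / 1,128,000 shares = €0.43.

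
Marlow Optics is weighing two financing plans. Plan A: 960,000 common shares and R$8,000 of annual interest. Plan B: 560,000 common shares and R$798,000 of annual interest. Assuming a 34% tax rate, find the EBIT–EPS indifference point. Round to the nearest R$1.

Set EPS_A = EPS_B: (EBIT − R$8,000)(1 − 0.34) ÷ 960,000 = (EBIT − R$798,000)(1 − 0.34) ÷ 560,000.
The (1 − t) factor cancels: (EBIT − 8,000) × 560,000 = (EBIT − 798,000) × 960,000.
Solving, EBIT = (798,000·960,000 − 8,000·560,000) / (960,000 − 560,000) = 761,600,000,000 / 400,000 = 1,904,000.00.

R$1,904,000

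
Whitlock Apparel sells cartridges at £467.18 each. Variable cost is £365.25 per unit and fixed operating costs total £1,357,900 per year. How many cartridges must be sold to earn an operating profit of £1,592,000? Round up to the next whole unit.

28,941 cartridges

Each unit contributes £467.18 − £365.25 = £101.93.
Units = (FC + target) / CM = (£1,357,900 + £1,592,000) / £101.93 = 28,940.45, so 28,941 cartridges.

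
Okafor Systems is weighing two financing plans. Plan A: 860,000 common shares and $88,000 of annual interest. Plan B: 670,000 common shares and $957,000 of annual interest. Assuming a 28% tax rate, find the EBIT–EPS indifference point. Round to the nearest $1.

Set EPS_A = EPS_B: (EBIT − $88,000)(1 − 0.28) ÷ 860,000 = (EBIT − $957,000)(1 − 0.28) ÷ 670,000.
The (1 − t) factor cancels: (EBIT − 88,000) × 670,000 = (EBIT − 957,000) × 860,000.
Solving, EBIT = (957,000·860,000 − 88,000·670,000) / (860,000 − 670,000) = 764,060,000,000 / 190,000 = 4,021,368.42.

$4,021,368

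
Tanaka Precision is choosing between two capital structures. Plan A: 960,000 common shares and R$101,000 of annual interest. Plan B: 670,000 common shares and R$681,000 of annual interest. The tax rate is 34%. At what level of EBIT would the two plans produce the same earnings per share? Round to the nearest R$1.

At indifference, (EBIT − 101,000)(1 − t)/960,000 = (EBIT − 681,000)(1 − t)/670,000.
The (1 − t) factor cancels: (EBIT − 101,000) × 670,000 = (EBIT − 681,000) × 960,000.
Solving, EBIT = (681,000·960,000 − 101,000·670,000) / (960,000 − 670,000) = 586,090,000,000 / 290,000 = 2,021,000.00.

R$2,021,000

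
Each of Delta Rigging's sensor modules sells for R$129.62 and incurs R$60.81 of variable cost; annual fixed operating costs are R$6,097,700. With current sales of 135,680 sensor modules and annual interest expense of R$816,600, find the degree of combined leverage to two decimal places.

3.85

Total contribution margin = 135,680 × R$68.81 = R$9,336,140.80.
EBIT = R$9,336,140.80 − R$6,097,700 = R$3,238,440.80. Interest = R$816,600.00, so EBIT − I = R$2,421,840.80.
DCL = contribution ÷ (EBIT − I) = R$9,336,140.80 ÷ R$2,421,840.80 = 3.8550.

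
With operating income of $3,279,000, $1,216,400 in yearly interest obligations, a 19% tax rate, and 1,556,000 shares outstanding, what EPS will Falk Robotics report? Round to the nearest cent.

$1.07

Pre-tax income = $3,279,000 − $1,216,400.00 = $2,062,600.00.
After tax at 19%: net income = $2,062,600.00 × 0.81 = $1,670,706.00.
EPS = $1,670,706.00 ÷ 1,556,000 = $1.07.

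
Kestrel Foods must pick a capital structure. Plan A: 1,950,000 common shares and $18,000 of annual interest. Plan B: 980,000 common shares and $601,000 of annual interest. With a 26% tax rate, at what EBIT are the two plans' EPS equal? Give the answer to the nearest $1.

$1,190,010

At indifference, (EBIT − 18,000)(1 − t)/1,950,000 = (EBIT − 601,000)(1 − t)/980,000.
Cancelling (1 − t) and cross-multiplying: 980,000·(EBIT − 18,000) = 1,950,000·(EBIT − 601,000).
EBIT × (1,950,000 − 980,000) = 601,000 × 1,950,000 − 18,000 × 980,000 = 1,154,310,000,000, so EBIT = 1,154,310,000,000 ÷ 970,000 = 1,190,010.31.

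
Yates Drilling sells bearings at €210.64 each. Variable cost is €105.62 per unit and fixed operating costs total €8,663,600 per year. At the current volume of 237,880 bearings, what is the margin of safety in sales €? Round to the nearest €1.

€32,730,346

Contribution margin per unit = €210.64 − €105.62 = €105.02. Break-even units = €8,663,600 ÷ €105.02 = 82,494.76; break-even revenue = 82,494.76 × €210.64 = €17,376,696.86.
Actual sales revenue = 237,880 × €210.64 = €50,107,043.20.
Margin of safety = €50,107,043.20 − €17,376,696.86 = €32,730,346.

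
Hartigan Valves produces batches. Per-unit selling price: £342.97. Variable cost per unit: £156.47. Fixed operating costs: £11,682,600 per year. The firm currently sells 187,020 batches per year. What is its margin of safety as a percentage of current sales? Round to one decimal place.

Each unit contributes £342.97 − £156.47 = £186.50. Break-even units = £11,682,600 ÷ £186.50 = 62,641.29; break-even revenue = 62,641.29 × £342.97 = £21,484,082.16.
Current sales = 187,020 × £342.97 = £64,142,249.40.
Margin of safety = (£64,142,249.40 − £21,484,082.16) ÷ £64,142,249.40 = 66.5%.

66.5%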